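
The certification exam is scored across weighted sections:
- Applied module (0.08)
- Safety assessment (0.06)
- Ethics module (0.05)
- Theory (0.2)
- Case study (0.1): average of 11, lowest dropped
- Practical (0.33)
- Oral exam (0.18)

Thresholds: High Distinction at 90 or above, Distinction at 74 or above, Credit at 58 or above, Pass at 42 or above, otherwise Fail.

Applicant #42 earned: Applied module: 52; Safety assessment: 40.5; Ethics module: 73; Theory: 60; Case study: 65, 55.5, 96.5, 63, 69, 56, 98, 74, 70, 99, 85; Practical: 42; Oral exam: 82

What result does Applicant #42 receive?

Case study: drop 55.5 → average of remaining 10 = 775.5/10 = 77.55
Weighted total:
  Applied module 52 × 0.08 = 4.16
  Safety assessment 40.5 × 0.06 = 2.43
  Ethics module 73 × 0.05 = 3.65
  Theory 60 × 0.2 = 12
  Case study 77.55 × 0.1 = 7.755
  Practical 42 × 0.33 = 13.86
  Oral exam 82 × 0.18 = 14.76
Sum = 58.615
58.615 is ≥ 58 and < 74 → Credit

Credit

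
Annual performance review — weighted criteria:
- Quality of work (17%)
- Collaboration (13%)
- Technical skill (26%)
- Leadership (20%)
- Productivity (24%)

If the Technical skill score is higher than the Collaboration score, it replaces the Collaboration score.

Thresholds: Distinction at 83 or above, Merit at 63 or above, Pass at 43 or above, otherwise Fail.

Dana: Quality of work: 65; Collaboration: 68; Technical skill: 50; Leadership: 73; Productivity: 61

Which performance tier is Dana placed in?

Technical skill (50) ≤ Collaboration (68), so Collaboration stays at 68.
Weighted total:
  Quality of work 65 × 0.17 = 11.05
  Collaboration 68 × 0.13 = 8.84
  Technical skill 50 × 0.26 = 13
  Leadership 73 × 0.2 = 14.6
  Productivity 61 × 0.24 = 14.64
Sum = 62.13
62.13 is ≥ 43 and < 63 → Pass

Pass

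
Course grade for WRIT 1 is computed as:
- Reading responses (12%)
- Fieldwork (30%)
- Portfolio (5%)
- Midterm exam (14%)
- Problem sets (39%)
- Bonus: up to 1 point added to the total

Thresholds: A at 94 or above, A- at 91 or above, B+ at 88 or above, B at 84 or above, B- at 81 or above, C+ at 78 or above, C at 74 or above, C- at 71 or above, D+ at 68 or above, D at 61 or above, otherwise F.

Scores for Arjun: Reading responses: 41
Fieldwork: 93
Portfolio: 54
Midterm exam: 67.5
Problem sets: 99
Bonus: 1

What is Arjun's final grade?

Weighted total:
  Reading responses 41 × 0.12 = 4.92
  Fieldwork 93 × 0.3 = 27.9
  Portfolio 54 × 0.05 = 2.7
  Midterm exam 67.5 × 0.14 = 9.45
  Problem sets 99 × 0.39 = 38.61
Sum = 83.58
Bonus: 83.58 + 1 = 84.58
84.58 is ≥ 84 and < 88 → B

B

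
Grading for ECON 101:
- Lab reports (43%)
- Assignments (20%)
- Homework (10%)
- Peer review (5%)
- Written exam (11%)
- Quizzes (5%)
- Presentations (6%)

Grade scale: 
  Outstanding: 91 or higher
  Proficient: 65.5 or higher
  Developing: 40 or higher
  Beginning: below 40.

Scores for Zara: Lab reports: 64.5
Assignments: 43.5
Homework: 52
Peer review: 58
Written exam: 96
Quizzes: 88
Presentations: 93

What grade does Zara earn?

Weighted total:
  Lab reports 64.5 × 0.43 = 27.735
  Assignments 43.5 × 0.2 = 8.7
  Homework 52 × 0.1 = 5.2
  Peer review 58 × 0.05 = 2.9
  Written exam 96 × 0.11 = 10.56
  Quizzes 88 × 0.05 = 4.4
  Presentations 93 × 0.06 = 5.58
Sum = 65.075
65.075 is ≥ 40 and < 65.5 → Developing

Developing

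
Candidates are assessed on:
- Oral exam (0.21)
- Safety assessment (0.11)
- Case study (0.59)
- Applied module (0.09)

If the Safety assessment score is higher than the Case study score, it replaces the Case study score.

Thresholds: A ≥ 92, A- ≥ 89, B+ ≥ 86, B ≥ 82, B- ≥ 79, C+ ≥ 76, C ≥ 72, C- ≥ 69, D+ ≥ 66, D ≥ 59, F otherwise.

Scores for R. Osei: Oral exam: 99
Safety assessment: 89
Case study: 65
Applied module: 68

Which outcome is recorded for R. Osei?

Safety assessment (89) > Case study (65), so Case study counts as 89.
Weighted total:
  Oral exam 99 × 0.21 = 20.79
  Safety assessment 89 × 0.11 = 9.79
  Case study 89 × 0.59 = 52.51
  Applied module 68 × 0.09 = 6.12
Sum = 89.21
89.21 is ≥ 89 and < 92 → A-

A-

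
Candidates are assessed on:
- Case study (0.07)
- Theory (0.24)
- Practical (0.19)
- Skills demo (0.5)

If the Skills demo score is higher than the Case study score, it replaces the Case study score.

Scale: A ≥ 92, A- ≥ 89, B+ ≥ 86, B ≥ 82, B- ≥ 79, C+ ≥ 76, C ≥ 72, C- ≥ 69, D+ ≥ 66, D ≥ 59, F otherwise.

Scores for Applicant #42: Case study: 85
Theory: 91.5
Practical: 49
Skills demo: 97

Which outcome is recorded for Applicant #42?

B+

Skills demo (97) > Case study (85), so Case study counts as 97.
Weighted total:
  Case study 97 × 0.07 = 6.79
  Theory 91.5 × 0.24 = 21.96
  Practical 49 × 0.19 = 9.31
  Skills demo 97 × 0.5 = 48.5
Sum = 86.56
86.56 is ≥ 86 and < 89 → B+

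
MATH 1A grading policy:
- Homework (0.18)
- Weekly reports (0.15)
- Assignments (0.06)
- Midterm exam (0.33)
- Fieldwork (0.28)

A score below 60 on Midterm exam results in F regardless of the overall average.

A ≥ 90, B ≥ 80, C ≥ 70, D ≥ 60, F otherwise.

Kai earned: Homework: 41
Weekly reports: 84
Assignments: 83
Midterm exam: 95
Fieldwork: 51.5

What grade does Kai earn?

C

Midterm exam score 95 ≥ 60: minimum met.
Weighted total:
  Homework 41 × 0.18 = 7.38
  Weekly reports 84 × 0.15 = 12.6
  Assignments 83 × 0.06 = 4.98
  Midterm exam 95 × 0.33 = 31.35
  Fieldwork 51.5 × 0.28 = 14.42
Sum = 70.73
70.73 is ≥ 70 and < 80 → C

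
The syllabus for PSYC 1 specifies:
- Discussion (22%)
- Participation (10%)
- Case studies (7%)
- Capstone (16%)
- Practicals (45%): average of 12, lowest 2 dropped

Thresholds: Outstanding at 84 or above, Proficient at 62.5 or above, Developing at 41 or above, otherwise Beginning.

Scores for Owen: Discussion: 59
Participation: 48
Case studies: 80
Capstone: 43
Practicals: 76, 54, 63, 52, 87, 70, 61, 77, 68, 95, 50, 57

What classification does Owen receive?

Practicals: drop 50, 52 → average of remaining 10 = 708/10 = 70.8
Weighted total:
  Discussion 59 × 0.22 = 12.98
  Participation 48 × 0.1 = 4.8
  Case studies 80 × 0.07 = 5.6
  Capstone 43 × 0.16 = 6.88
  Practicals 70.8 × 0.45 = 31.86
Sum = 62.12
62.12 is ≥ 41 and < 62.5 → Developing

Developing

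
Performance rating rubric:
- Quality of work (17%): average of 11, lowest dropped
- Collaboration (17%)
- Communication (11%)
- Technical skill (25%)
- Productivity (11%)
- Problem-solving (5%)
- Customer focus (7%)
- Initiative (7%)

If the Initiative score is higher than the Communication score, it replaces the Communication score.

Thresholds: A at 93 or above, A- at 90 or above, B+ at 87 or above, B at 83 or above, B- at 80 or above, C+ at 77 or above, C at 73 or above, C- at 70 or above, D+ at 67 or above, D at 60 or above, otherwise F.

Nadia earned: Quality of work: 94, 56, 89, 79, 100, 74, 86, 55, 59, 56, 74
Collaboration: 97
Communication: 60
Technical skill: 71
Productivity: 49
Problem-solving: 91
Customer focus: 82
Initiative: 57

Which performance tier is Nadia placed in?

C

Quality of work: drop 55 → average of remaining 10 = 767/10 = 76.7
Initiative (57) ≤ Communication (60), so Communication stays at 60.
Weighted total:
  Quality of work 76.7 × 0.17 = 13.039
  Collaboration 97 × 0.17 = 16.49
  Communication 60 × 0.11 = 6.6
  Technical skill 71 × 0.25 = 17.75
  Productivity 49 × 0.11 = 5.39
  Problem-solving 91 × 0.05 = 4.55
  Customer focus 82 × 0.07 = 5.74
  Initiative 57 × 0.07 = 3.99
Sum = 73.549
73.549 is ≥ 73 and < 77 → C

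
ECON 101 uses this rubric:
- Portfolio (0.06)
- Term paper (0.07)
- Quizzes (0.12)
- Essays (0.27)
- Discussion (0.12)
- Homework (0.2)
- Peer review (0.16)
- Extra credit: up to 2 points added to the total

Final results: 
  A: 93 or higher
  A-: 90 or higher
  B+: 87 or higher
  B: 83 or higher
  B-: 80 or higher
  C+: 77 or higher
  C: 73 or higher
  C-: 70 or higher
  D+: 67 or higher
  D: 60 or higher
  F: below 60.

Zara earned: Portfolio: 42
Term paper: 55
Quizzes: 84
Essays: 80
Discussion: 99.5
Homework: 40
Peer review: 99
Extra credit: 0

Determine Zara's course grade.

C

Weighted total:
  Portfolio 42 × 0.06 = 2.52
  Term paper 55 × 0.07 = 3.85
  Quizzes 84 × 0.12 = 10.08
  Essays 80 × 0.27 = 21.6
  Discussion 99.5 × 0.12 = 11.94
  Homework 40 × 0.2 = 8
  Peer review 99 × 0.16 = 15.84
Sum = 73.83
Extra credit: 73.83 + 0 = 73.83
73.83 is ≥ 73 and < 77 → C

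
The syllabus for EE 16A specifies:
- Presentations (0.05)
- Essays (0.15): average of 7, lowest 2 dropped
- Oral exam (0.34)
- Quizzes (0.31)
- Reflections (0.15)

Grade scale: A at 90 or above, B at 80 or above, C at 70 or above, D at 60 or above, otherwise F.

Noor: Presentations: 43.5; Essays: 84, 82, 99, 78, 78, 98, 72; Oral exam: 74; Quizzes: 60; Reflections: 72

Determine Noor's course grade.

D

Essays: drop 72, 78 → average of remaining 5 = 441/5 = 88.2
Weighted total:
  Presentations 43.5 × 0.05 = 2.175
  Essays 88.2 × 0.15 = 13.23
  Oral exam 74 × 0.34 = 25.16
  Quizzes 60 × 0.31 = 18.6
  Reflections 72 × 0.15 = 10.8
Sum = 69.965
69.965 is ≥ 60 and < 70 → D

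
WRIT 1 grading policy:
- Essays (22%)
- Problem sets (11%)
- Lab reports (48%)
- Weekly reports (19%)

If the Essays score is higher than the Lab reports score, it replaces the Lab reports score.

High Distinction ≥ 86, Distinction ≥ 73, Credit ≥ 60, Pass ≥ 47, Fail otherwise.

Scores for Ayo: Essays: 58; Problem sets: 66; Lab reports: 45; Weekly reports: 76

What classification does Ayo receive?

Essays (58) > Lab reports (45), so Lab reports counts as 58.
Weighted total:
  Essays 58 × 0.22 = 12.76
  Problem sets 66 × 0.11 = 7.26
  Lab reports 58 × 0.48 = 27.84
  Weekly reports 76 × 0.19 = 14.44
Sum = 62.3
62.3 is ≥ 60 and < 73 → Credit

Credit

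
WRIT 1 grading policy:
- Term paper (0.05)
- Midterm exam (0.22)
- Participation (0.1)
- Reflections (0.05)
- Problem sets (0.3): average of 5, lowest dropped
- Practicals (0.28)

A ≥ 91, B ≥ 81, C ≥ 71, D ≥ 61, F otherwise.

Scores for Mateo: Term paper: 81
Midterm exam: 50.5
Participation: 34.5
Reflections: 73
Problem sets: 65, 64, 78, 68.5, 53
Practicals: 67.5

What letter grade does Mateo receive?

Problem sets: drop 53 → average of remaining 4 = 275.5/4 = 68.875
Weighted total:
  Term paper 81 × 0.05 = 4.05
  Midterm exam 50.5 × 0.22 = 11.11
  Participation 34.5 × 0.1 = 3.45
  Reflections 73 × 0.05 = 3.65
  Problem sets 68.875 × 0.3 = 20.6625
  Practicals 67.5 × 0.28 = 18.9
Sum = 61.8225
61.8225 is ≥ 61 and < 71 → D

D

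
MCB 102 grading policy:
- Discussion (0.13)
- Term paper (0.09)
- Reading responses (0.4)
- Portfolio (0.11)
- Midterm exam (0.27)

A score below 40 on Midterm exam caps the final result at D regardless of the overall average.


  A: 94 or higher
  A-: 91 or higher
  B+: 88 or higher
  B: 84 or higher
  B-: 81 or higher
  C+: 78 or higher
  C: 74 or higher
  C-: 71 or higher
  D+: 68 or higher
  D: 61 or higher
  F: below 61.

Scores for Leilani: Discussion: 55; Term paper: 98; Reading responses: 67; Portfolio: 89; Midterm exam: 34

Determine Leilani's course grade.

D

Midterm exam score 34 < 40: minimum not met.
Weighted total:
  Discussion 55 × 0.13 = 7.15
  Term paper 98 × 0.09 = 8.82
  Reading responses 67 × 0.4 = 26.8
  Portfolio 89 × 0.11 = 9.79
  Midterm exam 34 × 0.27 = 9.18
Sum = 61.74
61.74 would be D; cap at D applies → D.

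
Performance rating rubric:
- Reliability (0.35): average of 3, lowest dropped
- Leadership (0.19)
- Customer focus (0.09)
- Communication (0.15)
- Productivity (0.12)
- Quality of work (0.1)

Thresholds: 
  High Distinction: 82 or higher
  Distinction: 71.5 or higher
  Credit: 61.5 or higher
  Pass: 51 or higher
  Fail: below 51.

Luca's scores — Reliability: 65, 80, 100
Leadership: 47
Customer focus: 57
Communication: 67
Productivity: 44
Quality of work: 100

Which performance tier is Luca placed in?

Reliability: drop 65 → average of remaining 2 = 180/2 = 90
Weighted total:
  Reliability 90 × 0.35 = 31.5
  Leadership 47 × 0.19 = 8.93
  Customer focus 57 × 0.09 = 5.13
  Communication 67 × 0.15 = 10.05
  Productivity 44 × 0.12 = 5.28
  Quality of work 100 × 0.1 = 10
Sum = 70.89
70.89 is ≥ 61.5 and < 71.5 → Credit

Credit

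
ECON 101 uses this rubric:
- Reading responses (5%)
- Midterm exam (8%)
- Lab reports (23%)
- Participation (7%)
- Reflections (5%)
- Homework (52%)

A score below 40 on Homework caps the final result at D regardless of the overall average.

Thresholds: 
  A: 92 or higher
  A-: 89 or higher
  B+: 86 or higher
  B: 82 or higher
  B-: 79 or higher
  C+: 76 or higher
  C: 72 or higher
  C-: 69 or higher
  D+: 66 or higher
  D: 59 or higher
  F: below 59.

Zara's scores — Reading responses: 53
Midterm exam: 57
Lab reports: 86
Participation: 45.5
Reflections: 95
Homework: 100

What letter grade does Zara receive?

Homework score 100 ≥ 40: minimum met.
Weighted total:
  Reading responses 53 × 0.05 = 2.65
  Midterm exam 57 × 0.08 = 4.56
  Lab reports 86 × 0.23 = 19.78
  Participation 45.5 × 0.07 = 3.185
  Reflections 95 × 0.05 = 4.75
  Homework 100 × 0.52 = 52
Sum = 86.925
86.925 is ≥ 86 and < 89 → B+

B+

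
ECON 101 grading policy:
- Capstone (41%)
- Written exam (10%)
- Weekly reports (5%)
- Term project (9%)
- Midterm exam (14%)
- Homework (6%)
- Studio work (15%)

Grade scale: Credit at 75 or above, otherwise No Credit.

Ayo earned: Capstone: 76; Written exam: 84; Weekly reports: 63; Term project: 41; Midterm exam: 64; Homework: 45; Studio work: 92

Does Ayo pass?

No Credit

Weighted total:
  Capstone 76 × 0.41 = 31.16
  Written exam 84 × 0.1 = 8.4
  Weekly reports 63 × 0.05 = 3.15
  Term project 41 × 0.09 = 3.69
  Midterm exam 64 × 0.14 = 8.96
  Homework 45 × 0.06 = 2.7
  Studio work 92 × 0.15 = 13.8
Sum = 71.86
71.86 < 75 → No Credit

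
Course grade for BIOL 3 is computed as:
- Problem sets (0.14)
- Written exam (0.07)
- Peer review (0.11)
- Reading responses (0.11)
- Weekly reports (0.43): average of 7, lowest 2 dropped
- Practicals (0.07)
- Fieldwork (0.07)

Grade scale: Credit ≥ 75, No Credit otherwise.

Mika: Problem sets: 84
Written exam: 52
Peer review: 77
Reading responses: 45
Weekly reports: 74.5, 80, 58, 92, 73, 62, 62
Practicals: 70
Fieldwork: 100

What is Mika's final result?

No Credit

Weekly reports: drop 58, 62 → average of remaining 5 = 381.5/5 = 76.3
Weighted total:
  Problem sets 84 × 0.14 = 11.76
  Written exam 52 × 0.07 = 3.64
  Peer review 77 × 0.11 = 8.47
  Reading responses 45 × 0.11 = 4.95
  Weekly reports 76.3 × 0.43 = 32.809
  Practicals 70 × 0.07 = 4.9
  Fieldwork 100 × 0.07 = 7
Sum = 73.529
73.529 < 75 → No Credit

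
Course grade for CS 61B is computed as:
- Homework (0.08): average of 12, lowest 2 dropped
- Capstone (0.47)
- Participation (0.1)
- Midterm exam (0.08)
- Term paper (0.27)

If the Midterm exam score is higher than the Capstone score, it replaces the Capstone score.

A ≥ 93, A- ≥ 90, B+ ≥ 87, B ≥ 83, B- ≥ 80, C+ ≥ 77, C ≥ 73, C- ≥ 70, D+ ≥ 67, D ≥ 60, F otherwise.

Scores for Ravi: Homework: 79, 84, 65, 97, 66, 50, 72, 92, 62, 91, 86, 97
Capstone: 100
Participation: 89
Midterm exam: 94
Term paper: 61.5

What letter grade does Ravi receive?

Homework: drop 50, 62 → average of remaining 10 = 829/10 = 82.9
Midterm exam (94) ≤ Capstone (100), so Capstone stays at 100.
Weighted total:
  Homework 82.9 × 0.08 = 6.632
  Capstone 100 × 0.47 = 47
  Participation 89 × 0.1 = 8.9
  Midterm exam 94 × 0.08 = 7.52
  Term paper 61.5 × 0.27 = 16.605
Sum = 86.657
86.657 is ≥ 83 and < 87 → B

B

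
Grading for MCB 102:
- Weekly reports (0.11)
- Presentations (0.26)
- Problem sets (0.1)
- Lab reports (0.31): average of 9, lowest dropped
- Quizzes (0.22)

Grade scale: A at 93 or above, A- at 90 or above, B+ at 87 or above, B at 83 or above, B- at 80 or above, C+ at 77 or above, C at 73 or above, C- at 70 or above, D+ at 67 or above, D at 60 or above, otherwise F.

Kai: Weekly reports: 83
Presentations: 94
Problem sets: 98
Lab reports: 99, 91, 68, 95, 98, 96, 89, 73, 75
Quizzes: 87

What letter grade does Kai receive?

Lab reports: drop 68 → average of remaining 8 = 716/8 = 89.5
Weighted total:
  Weekly reports 83 × 0.11 = 9.13
  Presentations 94 × 0.26 = 24.44
  Problem sets 98 × 0.1 = 9.8
  Lab reports 89.5 × 0.31 = 27.745
  Quizzes 87 × 0.22 = 19.14
Sum = 90.255
90.255 is ≥ 90 and < 93 → A-

A-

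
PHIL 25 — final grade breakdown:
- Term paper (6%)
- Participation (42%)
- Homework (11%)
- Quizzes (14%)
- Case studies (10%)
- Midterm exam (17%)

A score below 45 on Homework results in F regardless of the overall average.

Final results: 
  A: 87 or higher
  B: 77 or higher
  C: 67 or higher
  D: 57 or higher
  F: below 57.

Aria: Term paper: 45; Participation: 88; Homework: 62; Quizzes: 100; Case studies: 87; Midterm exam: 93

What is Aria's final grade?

Homework score 62 ≥ 45: minimum met.
Weighted total:
  Term paper 45 × 0.06 = 2.7
  Participation 88 × 0.42 = 36.96
  Homework 62 × 0.11 = 6.82
  Quizzes 100 × 0.14 = 14
  Case studies 87 × 0.1 = 8.7
  Midterm exam 93 × 0.17 = 15.81
Sum = 84.99
84.99 is ≥ 77 and < 87 → B

B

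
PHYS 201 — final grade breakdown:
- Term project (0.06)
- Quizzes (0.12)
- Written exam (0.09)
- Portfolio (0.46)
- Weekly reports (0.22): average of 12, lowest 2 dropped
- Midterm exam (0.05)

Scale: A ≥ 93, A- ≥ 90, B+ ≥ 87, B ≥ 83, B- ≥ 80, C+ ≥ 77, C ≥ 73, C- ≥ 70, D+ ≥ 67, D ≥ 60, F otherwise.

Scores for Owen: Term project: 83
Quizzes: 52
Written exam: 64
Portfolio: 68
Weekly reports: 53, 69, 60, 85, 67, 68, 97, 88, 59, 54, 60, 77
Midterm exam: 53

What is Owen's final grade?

Weekly reports: drop 53, 54 → average of remaining 10 = 730/10 = 73
Weighted total:
  Term project 83 × 0.06 = 4.98
  Quizzes 52 × 0.12 = 6.24
  Written exam 64 × 0.09 = 5.76
  Portfolio 68 × 0.46 = 31.28
  Weekly reports 73 × 0.22 = 16.06
  Midterm exam 53 × 0.05 = 2.65
Sum = 66.97
66.97 is ≥ 60 and < 67 → D

D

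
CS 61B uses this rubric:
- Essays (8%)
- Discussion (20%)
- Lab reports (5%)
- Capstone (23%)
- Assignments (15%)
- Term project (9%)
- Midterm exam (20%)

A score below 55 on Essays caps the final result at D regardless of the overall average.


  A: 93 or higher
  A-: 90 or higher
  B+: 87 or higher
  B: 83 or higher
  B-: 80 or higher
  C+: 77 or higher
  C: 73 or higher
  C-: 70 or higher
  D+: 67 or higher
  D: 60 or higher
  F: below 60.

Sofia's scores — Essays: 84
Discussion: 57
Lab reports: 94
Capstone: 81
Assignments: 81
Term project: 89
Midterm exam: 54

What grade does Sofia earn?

C-

Essays score 84 ≥ 55: minimum met.
Weighted total:
  Essays 84 × 0.08 = 6.72
  Discussion 57 × 0.2 = 11.4
  Lab reports 94 × 0.05 = 4.7
  Capstone 81 × 0.23 = 18.63
  Assignments 81 × 0.15 = 12.15
  Term project 89 × 0.09 = 8.01
  Midterm exam 54 × 0.2 = 10.8
Sum = 72.41
72.41 is ≥ 70 and < 73 → C-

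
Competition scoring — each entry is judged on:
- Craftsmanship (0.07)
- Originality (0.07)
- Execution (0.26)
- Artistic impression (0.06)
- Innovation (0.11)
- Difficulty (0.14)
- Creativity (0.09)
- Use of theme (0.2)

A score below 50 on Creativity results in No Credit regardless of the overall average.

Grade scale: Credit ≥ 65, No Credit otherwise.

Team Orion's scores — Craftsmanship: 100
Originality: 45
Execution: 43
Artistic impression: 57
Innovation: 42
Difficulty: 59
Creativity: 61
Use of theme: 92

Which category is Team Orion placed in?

No Credit

Creativity score 61 ≥ 50: minimum met.
Weighted total:
  Craftsmanship 100 × 0.07 = 7
  Originality 45 × 0.07 = 3.15
  Execution 43 × 0.26 = 11.18
  Artistic impression 57 × 0.06 = 3.42
  Innovation 42 × 0.11 = 4.62
  Difficulty 59 × 0.14 = 8.26
  Creativity 61 × 0.09 = 5.49
  Use of theme 92 × 0.2 = 18.4
Sum = 61.52
61.52 < 65 → No Credit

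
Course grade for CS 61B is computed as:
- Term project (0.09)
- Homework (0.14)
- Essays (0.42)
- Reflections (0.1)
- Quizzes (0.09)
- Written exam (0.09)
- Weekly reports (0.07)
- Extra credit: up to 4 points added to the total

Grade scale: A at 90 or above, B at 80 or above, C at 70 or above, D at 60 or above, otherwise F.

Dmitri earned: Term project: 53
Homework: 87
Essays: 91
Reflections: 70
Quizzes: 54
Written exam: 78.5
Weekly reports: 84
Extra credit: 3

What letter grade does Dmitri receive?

Weighted total:
  Term project 53 × 0.09 = 4.77
  Homework 87 × 0.14 = 12.18
  Essays 91 × 0.42 = 38.22
  Reflections 70 × 0.1 = 7
  Quizzes 54 × 0.09 = 4.86
  Written exam 78.5 × 0.09 = 7.065
  Weekly reports 84 × 0.07 = 5.88
Sum = 79.975
Extra credit: 79.975 + 3 = 82.975
82.975 is ≥ 80 and < 90 → B

B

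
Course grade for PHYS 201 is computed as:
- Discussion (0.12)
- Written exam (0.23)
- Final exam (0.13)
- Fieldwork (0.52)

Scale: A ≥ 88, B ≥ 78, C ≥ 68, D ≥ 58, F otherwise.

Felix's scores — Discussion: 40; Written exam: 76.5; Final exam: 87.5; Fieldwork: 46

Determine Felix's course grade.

Weighted total:
  Discussion 40 × 0.12 = 4.8
  Written exam 76.5 × 0.23 = 17.595
  Final exam 87.5 × 0.13 = 11.375
  Fieldwork 46 × 0.52 = 23.92
Sum = 57.69
57.69 < 58 → F

F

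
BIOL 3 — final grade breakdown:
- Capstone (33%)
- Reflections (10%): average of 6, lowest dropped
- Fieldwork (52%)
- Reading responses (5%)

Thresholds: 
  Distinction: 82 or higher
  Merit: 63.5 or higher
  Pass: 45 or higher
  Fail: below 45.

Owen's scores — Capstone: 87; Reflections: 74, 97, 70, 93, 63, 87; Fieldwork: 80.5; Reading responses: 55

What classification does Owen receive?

Reflections: drop 63 → average of remaining 5 = 421/5 = 84.2
Weighted total:
  Capstone 87 × 0.33 = 28.71
  Reflections 84.2 × 0.1 = 8.42
  Fieldwork 80.5 × 0.52 = 41.86
  Reading responses 55 × 0.05 = 2.75
Sum = 81.74
81.74 is ≥ 63.5 and < 82 → Merit

Merit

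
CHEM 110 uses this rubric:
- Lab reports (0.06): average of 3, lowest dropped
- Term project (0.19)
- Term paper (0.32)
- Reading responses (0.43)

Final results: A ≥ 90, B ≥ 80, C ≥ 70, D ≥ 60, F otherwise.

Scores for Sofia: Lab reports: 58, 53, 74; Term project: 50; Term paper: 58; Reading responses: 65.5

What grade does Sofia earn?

Lab reports: drop 53 → average of remaining 2 = 132/2 = 66
Weighted total:
  Lab reports 66 × 0.06 = 3.96
  Term project 50 × 0.19 = 9.5
  Term paper 58 × 0.32 = 18.56
  Reading responses 65.5 × 0.43 = 28.165
Sum = 60.185
60.185 is ≥ 60 and < 70 → D

D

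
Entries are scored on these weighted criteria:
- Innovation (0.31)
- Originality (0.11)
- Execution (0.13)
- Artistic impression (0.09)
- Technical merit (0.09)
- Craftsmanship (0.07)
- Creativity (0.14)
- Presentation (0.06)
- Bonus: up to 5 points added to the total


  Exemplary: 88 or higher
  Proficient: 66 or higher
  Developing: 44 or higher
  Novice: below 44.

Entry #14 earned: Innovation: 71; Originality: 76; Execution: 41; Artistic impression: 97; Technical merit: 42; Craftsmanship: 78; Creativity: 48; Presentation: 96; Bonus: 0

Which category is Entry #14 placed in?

Proficient

Weighted total:
  Innovation 71 × 0.31 = 22.01
  Originality 76 × 0.11 = 8.36
  Execution 41 × 0.13 = 5.33
  Artistic impression 97 × 0.09 = 8.73
  Technical merit 42 × 0.09 = 3.78
  Craftsmanship 78 × 0.07 = 5.46
  Creativity 48 × 0.14 = 6.72
  Presentation 96 × 0.06 = 5.76
Sum = 66.15
Bonus: 66.15 + 0 = 66.15
66.15 is ≥ 66 and < 88 → Proficient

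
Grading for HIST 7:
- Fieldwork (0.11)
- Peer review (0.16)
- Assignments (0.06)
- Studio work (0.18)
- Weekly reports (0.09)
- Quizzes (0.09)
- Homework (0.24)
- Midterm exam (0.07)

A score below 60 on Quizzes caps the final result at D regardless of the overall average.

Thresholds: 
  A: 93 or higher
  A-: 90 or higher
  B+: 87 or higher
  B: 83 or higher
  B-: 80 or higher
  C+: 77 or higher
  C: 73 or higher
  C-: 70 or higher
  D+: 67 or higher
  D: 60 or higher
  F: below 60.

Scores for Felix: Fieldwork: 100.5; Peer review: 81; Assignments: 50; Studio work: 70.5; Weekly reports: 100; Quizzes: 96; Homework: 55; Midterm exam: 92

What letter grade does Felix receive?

C

Quizzes score 96 ≥ 60: minimum met.
Weighted total:
  Fieldwork 100.5 × 0.11 = 11.055
  Peer review 81 × 0.16 = 12.96
  Assignments 50 × 0.06 = 3
  Studio work 70.5 × 0.18 = 12.69
  Weekly reports 100 × 0.09 = 9
  Quizzes 96 × 0.09 = 8.64
  Homework 55 × 0.24 = 13.2
  Midterm exam 92 × 0.07 = 6.44
Sum = 76.985
76.985 is ≥ 73 and < 77 → C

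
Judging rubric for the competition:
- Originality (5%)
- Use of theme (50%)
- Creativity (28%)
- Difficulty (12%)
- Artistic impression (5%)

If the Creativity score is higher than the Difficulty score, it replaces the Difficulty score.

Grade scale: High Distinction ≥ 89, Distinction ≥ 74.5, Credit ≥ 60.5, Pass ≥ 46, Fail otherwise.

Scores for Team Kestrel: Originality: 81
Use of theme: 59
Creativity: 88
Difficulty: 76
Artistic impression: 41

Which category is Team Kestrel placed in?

Credit

Creativity (88) > Difficulty (76), so Difficulty counts as 88.
Weighted total:
  Originality 81 × 0.05 = 4.05
  Use of theme 59 × 0.5 = 29.5
  Creativity 88 × 0.28 = 24.64
  Difficulty 88 × 0.12 = 10.56
  Artistic impression 41 × 0.05 = 2.05
Sum = 70.8
70.8 is ≥ 60.5 and < 74.5 → Credit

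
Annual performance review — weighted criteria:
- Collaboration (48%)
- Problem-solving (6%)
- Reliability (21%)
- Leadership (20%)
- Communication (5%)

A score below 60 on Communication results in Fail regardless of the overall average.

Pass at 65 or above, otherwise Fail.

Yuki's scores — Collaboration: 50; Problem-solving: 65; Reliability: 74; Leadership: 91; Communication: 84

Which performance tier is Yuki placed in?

Pass

Communication score 84 ≥ 60: minimum met.
Weighted total:
  Collaboration 50 × 0.48 = 24
  Problem-solving 65 × 0.06 = 3.9
  Reliability 74 × 0.21 = 15.54
  Leadership 91 × 0.2 = 18.2
  Communication 84 × 0.05 = 4.2
Sum = 65.84
65.84 ≥ 65 → Pass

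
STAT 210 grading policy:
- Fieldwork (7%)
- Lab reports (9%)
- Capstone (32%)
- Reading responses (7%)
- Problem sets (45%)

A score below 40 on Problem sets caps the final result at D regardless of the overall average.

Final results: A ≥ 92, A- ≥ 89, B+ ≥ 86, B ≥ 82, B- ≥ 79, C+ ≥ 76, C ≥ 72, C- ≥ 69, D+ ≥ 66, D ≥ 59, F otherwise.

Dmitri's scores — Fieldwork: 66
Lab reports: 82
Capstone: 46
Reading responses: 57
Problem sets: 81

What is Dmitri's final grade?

Problem sets score 81 ≥ 40: minimum met.
Weighted total:
  Fieldwork 66 × 0.07 = 4.62
  Lab reports 82 × 0.09 = 7.38
  Capstone 46 × 0.32 = 14.72
  Reading responses 57 × 0.07 = 3.99
  Problem sets 81 × 0.45 = 36.45
Sum = 67.16
67.16 is ≥ 66 and < 69 → D+

D+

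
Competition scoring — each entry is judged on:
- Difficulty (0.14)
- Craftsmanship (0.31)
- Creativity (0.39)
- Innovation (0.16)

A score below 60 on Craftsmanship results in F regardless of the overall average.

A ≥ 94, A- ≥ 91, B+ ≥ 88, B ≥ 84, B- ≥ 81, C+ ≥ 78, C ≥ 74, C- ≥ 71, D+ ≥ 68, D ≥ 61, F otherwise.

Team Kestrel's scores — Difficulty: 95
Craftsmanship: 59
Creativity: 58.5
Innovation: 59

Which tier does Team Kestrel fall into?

Craftsmanship score 59 < 60: minimum not met.
Weighted total:
  Difficulty 95 × 0.14 = 13.3
  Craftsmanship 59 × 0.31 = 18.29
  Creativity 58.5 × 0.39 = 22.815
  Innovation 59 × 0.16 = 9.44
Sum = 63.845
Because the Craftsmanship minimum was not met, the result is F.

F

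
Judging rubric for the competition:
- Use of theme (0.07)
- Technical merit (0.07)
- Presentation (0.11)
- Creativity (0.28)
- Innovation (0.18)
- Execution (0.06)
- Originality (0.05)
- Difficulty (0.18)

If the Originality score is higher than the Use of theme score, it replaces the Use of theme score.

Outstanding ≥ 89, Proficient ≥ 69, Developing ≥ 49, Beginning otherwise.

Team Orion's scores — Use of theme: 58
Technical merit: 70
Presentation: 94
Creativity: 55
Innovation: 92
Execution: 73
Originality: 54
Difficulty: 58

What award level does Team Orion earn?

Developing

Originality (54) ≤ Use of theme (58), so Use of theme stays at 58.
Weighted total:
  Use of theme 58 × 0.07 = 4.06
  Technical merit 70 × 0.07 = 4.9
  Presentation 94 × 0.11 = 10.34
  Creativity 55 × 0.28 = 15.4
  Innovation 92 × 0.18 = 16.56
  Execution 73 × 0.06 = 4.38
  Originality 54 × 0.05 = 2.7
  Difficulty 58 × 0.18 = 10.44
Sum = 68.78
68.78 is ≥ 49 and < 69 → Developing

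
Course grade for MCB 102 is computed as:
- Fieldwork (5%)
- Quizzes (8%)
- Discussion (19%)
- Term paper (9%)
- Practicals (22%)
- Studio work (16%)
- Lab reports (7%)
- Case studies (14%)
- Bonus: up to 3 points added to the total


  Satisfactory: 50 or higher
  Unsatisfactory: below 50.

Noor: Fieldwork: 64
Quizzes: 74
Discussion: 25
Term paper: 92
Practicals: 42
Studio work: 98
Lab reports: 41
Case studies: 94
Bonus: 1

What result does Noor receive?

Weighted total:
  Fieldwork 64 × 0.05 = 3.2
  Quizzes 74 × 0.08 = 5.92
  Discussion 25 × 0.19 = 4.75
  Term paper 92 × 0.09 = 8.28
  Practicals 42 × 0.22 = 9.24
  Studio work 98 × 0.16 = 15.68
  Lab reports 41 × 0.07 = 2.87
  Case studies 94 × 0.14 = 13.16
Sum = 63.1
Bonus: 63.1 + 1 = 64.1
64.1 ≥ 50 → Satisfactory

Satisfactory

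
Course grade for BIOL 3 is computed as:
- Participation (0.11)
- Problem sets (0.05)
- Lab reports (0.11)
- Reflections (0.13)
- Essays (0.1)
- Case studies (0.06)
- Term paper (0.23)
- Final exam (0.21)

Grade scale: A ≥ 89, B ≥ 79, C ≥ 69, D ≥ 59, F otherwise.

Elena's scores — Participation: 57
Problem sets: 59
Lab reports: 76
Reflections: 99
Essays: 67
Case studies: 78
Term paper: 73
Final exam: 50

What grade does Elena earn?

C

Weighted total:
  Participation 57 × 0.11 = 6.27
  Problem sets 59 × 0.05 = 2.95
  Lab reports 76 × 0.11 = 8.36
  Reflections 99 × 0.13 = 12.87
  Essays 67 × 0.1 = 6.7
  Case studies 78 × 0.06 = 4.68
  Term paper 73 × 0.23 = 16.79
  Final exam 50 × 0.21 = 10.5
Sum = 69.12
69.12 is ≥ 69 and < 79 → C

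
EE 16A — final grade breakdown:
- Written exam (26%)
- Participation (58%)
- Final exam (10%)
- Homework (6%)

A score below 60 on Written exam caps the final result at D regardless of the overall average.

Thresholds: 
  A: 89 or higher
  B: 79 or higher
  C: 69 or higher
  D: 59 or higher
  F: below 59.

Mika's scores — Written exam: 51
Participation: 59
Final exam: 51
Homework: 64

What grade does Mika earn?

F

Written exam score 51 < 60: minimum not met.
Weighted total:
  Written exam 51 × 0.26 = 13.26
  Participation 59 × 0.58 = 34.22
  Final exam 51 × 0.1 = 5.1
  Homework 64 × 0.06 = 3.84
Sum = 56.42
56.42 would be F; cap at D applies → F.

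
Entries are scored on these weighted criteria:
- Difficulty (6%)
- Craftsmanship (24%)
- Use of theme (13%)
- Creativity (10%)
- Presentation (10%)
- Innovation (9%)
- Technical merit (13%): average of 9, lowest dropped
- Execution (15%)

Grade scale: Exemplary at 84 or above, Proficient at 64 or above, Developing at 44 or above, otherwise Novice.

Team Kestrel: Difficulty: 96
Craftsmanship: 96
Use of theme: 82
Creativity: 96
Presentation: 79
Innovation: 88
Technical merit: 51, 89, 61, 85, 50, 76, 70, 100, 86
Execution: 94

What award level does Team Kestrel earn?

Technical merit: drop 50 → average of remaining 8 = 618/8 = 77.25
Weighted total:
  Difficulty 96 × 0.06 = 5.76
  Craftsmanship 96 × 0.24 = 23.04
  Use of theme 82 × 0.13 = 10.66
  Creativity 96 × 0.1 = 9.6
  Presentation 79 × 0.1 = 7.9
  Innovation 88 × 0.09 = 7.92
  Technical merit 77.25 × 0.13 = 10.0425
  Execution 94 × 0.15 = 14.1
Sum = 89.0225
89.0225 ≥ 84 → Exemplary

Exemplary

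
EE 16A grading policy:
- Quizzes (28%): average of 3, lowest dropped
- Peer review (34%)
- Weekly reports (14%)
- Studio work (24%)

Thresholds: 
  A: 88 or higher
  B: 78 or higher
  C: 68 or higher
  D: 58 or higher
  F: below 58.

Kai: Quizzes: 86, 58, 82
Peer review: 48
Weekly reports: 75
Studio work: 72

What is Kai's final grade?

Quizzes: drop 58 → average of remaining 2 = 168/2 = 84
Weighted total:
  Quizzes 84 × 0.28 = 23.52
  Peer review 48 × 0.34 = 16.32
  Weekly reports 75 × 0.14 = 10.5
  Studio work 72 × 0.24 = 17.28
Sum = 67.62
67.62 is ≥ 58 and < 68 → D

D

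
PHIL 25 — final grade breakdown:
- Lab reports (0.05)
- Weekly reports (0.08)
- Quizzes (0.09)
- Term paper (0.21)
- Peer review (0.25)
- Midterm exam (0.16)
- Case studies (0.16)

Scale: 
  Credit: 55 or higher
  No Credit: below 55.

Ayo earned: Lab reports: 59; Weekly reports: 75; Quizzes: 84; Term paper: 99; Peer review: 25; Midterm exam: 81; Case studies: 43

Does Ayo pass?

Credit

Weighted total:
  Lab reports 59 × 0.05 = 2.95
  Weekly reports 75 × 0.08 = 6
  Quizzes 84 × 0.09 = 7.56
  Term paper 99 × 0.21 = 20.79
  Peer review 25 × 0.25 = 6.25
  Midterm exam 81 × 0.16 = 12.96
  Case studies 43 × 0.16 = 6.88
Sum = 63.39
63.39 ≥ 55 → Credit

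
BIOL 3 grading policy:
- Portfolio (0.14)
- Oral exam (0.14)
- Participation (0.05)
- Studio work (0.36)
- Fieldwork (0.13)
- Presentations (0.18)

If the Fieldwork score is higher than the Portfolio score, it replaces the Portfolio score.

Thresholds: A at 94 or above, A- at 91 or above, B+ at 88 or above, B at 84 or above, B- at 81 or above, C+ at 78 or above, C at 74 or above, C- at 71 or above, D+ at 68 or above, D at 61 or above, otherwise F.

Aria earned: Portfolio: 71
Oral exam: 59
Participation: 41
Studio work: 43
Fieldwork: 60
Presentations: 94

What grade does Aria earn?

Fieldwork (60) ≤ Portfolio (71), so Portfolio stays at 71.
Weighted total:
  Portfolio 71 × 0.14 = 9.94
  Oral exam 59 × 0.14 = 8.26
  Participation 41 × 0.05 = 2.05
  Studio work 43 × 0.36 = 15.48
  Fieldwork 60 × 0.13 = 7.8
  Presentations 94 × 0.18 = 16.92
Sum = 60.45
60.45 < 61 → F

F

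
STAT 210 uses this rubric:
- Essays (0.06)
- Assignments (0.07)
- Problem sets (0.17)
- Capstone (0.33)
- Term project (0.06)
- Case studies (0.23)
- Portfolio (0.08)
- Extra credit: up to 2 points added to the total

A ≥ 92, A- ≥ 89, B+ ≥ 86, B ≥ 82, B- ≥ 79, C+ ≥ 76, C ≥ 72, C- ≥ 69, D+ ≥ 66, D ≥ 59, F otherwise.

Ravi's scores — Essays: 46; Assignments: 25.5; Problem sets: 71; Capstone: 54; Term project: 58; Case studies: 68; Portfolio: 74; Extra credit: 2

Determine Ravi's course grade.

D

Weighted total:
  Essays 46 × 0.06 = 2.76
  Assignments 25.5 × 0.07 = 1.785
  Problem sets 71 × 0.17 = 12.07
  Capstone 54 × 0.33 = 17.82
  Term project 58 × 0.06 = 3.48
  Case studies 68 × 0.23 = 15.64
  Portfolio 74 × 0.08 = 5.92
Sum = 59.475
Extra credit: 59.475 + 2 = 61.475
61.475 is ≥ 59 and < 66 → D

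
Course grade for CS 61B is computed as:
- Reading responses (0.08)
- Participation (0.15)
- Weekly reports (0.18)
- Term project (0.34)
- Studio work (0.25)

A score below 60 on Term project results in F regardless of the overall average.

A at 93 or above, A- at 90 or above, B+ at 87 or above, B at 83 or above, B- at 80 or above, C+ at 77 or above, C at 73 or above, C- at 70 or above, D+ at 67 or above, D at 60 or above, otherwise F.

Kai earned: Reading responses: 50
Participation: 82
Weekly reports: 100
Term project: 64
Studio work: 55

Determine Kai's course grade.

D+

Term project score 64 ≥ 60: minimum met.
Weighted total:
  Reading responses 50 × 0.08 = 4
  Participation 82 × 0.15 = 12.3
  Weekly reports 100 × 0.18 = 18
  Term project 64 × 0.34 = 21.76
  Studio work 55 × 0.25 = 13.75
Sum = 69.81
69.81 is ≥ 67 and < 70 → D+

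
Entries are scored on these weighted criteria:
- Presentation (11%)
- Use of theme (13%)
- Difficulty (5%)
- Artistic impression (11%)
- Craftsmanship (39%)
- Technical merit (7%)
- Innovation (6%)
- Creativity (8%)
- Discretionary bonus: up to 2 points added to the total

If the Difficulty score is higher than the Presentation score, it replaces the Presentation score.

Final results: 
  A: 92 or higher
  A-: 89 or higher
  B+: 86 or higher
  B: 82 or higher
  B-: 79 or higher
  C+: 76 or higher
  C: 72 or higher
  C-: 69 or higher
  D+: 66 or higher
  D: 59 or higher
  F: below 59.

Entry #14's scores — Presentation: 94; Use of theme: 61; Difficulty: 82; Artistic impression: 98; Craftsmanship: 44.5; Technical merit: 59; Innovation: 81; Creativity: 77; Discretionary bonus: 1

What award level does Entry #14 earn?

D+

Difficulty (82) ≤ Presentation (94), so Presentation stays at 94.
Weighted total:
  Presentation 94 × 0.11 = 10.34
  Use of theme 61 × 0.13 = 7.93
  Difficulty 82 × 0.05 = 4.1
  Artistic impression 98 × 0.11 = 10.78
  Craftsmanship 44.5 × 0.39 = 17.355
  Technical merit 59 × 0.07 = 4.13
  Innovation 81 × 0.06 = 4.86
  Creativity 77 × 0.08 = 6.16
Sum = 65.655
Discretionary bonus: 65.655 + 1 = 66.655
66.655 is ≥ 66 and < 69 → D+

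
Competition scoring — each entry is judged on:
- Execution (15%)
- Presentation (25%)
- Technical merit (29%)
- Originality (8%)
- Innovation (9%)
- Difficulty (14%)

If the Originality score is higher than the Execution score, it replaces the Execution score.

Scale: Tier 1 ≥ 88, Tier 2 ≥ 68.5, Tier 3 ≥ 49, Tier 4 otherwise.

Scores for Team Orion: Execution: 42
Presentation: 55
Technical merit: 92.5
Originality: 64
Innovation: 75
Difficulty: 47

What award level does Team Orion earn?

Originality (64) > Execution (42), so Execution counts as 64.
Weighted total:
  Execution 64 × 0.15 = 9.6
  Presentation 55 × 0.25 = 13.75
  Technical merit 92.5 × 0.29 = 26.825
  Originality 64 × 0.08 = 5.12
  Innovation 75 × 0.09 = 6.75
  Difficulty 47 × 0.14 = 6.58
Sum = 68.625
68.625 is ≥ 68.5 and < 88 → Tier 2

Tier 2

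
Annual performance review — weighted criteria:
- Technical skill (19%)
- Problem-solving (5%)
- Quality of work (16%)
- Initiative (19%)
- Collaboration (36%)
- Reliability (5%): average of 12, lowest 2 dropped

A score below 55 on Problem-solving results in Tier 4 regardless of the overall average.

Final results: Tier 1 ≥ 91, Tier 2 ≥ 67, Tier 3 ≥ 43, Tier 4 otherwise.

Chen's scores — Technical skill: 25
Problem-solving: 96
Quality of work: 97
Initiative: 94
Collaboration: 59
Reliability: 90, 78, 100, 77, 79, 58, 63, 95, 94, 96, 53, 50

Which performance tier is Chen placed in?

Tier 2

Reliability: drop 50, 53 → average of remaining 10 = 830/10 = 83
Problem-solving score 96 ≥ 55: minimum met.
Weighted total:
  Technical skill 25 × 0.19 = 4.75
  Problem-solving 96 × 0.05 = 4.8
  Quality of work 97 × 0.16 = 15.52
  Initiative 94 × 0.19 = 17.86
  Collaboration 59 × 0.36 = 21.24
  Reliability 83 × 0.05 = 4.15
Sum = 68.32
68.32 is ≥ 67 and < 91 → Tier 2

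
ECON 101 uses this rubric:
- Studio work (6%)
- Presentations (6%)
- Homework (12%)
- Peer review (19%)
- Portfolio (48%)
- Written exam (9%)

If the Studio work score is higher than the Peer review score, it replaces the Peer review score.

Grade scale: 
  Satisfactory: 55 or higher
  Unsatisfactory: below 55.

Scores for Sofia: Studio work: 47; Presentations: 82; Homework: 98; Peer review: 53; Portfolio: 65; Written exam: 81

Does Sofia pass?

Satisfactory

Studio work (47) ≤ Peer review (53), so Peer review stays at 53.
Weighted total:
  Studio work 47 × 0.06 = 2.82
  Presentations 82 × 0.06 = 4.92
  Homework 98 × 0.12 = 11.76
  Peer review 53 × 0.19 = 10.07
  Portfolio 65 × 0.48 = 31.2
  Written exam 81 × 0.09 = 7.29
Sum = 68.06
68.06 ≥ 55 → Satisfactory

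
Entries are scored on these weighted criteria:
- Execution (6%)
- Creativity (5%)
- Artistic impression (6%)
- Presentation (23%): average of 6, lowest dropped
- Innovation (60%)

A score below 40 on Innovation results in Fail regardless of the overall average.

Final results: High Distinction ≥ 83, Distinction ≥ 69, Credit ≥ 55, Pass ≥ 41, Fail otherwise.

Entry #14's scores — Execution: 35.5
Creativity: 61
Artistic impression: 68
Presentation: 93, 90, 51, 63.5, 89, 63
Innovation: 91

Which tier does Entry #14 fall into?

Presentation: drop 51 → average of remaining 5 = 398.5/5 = 79.7
Innovation score 91 ≥ 40: minimum met.
Weighted total:
  Execution 35.5 × 0.06 = 2.13
  Creativity 61 × 0.05 = 3.05
  Artistic impression 68 × 0.06 = 4.08
  Presentation 79.7 × 0.23 = 18.331
  Innovation 91 × 0.6 = 54.6
Sum = 82.191
82.191 is ≥ 69 and < 83 → Distinction

Distinction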